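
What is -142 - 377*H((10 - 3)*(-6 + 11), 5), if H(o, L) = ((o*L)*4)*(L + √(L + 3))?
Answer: -1319642 - 527800*√2 ≈ -2.0661e+6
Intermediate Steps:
H(o, L) = 4*L*o*(L + √(3 + L)) (H(o, L) = ((L*o)*4)*(L + √(3 + L)) = (4*L*o)*(L + √(3 + L)) = 4*L*o*(L + √(3 + L)))
-142 - 377*H((10 - 3)*(-6 + 11), 5) = -142 - 1508*5*(10 - 3)*(-6 + 11)*(5 + √(3 + 5)) = -142 - 1508*5*7*5*(5 + √8) = -142 - 1508*5*35*(5 + 2*√2) = -142 - 377*(3500 + 1400*√2) = -142 + (-1319500 - 527800*√2) = -1319642 - 527800*√2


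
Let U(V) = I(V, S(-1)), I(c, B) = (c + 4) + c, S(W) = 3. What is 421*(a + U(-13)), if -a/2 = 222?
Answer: -196186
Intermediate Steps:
I(c, B) = 4 + 2*c (I(c, B) = (4 + c) + c = 4 + 2*c)
U(V) = 4 + 2*V
a = -444 (a = -2*222 = -444)
421*(a + U(-13)) = 421*(-444 + (4 + 2*(-13))) = 421*(-444 + (4 - 26)) = 421*(-444 - 22) = 421*(-466) = -196186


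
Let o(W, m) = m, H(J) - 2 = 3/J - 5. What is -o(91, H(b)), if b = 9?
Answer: 8/3 ≈ 2.6667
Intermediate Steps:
H(J) = -3 + 3/J (H(J) = 2 + (3/J - 5) = 2 + (-5 + 3/J) = -3 + 3/J)
-o(91, H(b)) = -(-3 + 3/9) = -(-3 + 3*(⅑)) = -(-3 + ⅓) = -1*(-8/3) = 8/3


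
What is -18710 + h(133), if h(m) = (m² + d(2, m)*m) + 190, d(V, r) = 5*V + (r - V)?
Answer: 17922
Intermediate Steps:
d(V, r) = r + 4*V
h(m) = 190 + m² + m*(8 + m) (h(m) = (m² + (m + 4*2)*m) + 190 = (m² + (m + 8)*m) + 190 = (m² + (8 + m)*m) + 190 = (m² + m*(8 + m)) + 190 = 190 + m² + m*(8 + m))
-18710 + h(133) = -18710 + (190 + 133² + 133*(8 + 133)) = -18710 + (190 + 17689 + 133*141) = -18710 + (190 + 17689 + 18753) = -18710 + 36632 = 17922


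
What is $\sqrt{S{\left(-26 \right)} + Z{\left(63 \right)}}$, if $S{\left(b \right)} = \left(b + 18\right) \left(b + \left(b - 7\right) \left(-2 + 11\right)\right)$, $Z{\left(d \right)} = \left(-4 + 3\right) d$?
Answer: $\sqrt{2521} \approx 50.21$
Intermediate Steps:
$Z{\left(d \right)} = - d$
$S{\left(b \right)} = \left(-63 + 10 b\right) \left(18 + b\right)$ ($S{\left(b \right)} = \left(18 + b\right) \left(b + \left(-7 + b\right) 9\right) = \left(18 + b\right) \left(b + \left(-63 + 9 b\right)\right) = \left(18 + b\right) \left(-63 + 10 b\right) = \left(-63 + 10 b\right) \left(18 + b\right)$)
$\sqrt{S{\left(-26 \right)} + Z{\left(63 \right)}} = \sqrt{\left(-1134 + 10 \left(-26\right)^{2} + 117 \left(-26\right)\right) - 63} = \sqrt{\left(-1134 + 10 \cdot 676 - 3042\right) - 63} = \sqrt{\left(-1134 + 6760 - 3042\right) - 63} = \sqrt{2584 - 63} = \sqrt{2521}$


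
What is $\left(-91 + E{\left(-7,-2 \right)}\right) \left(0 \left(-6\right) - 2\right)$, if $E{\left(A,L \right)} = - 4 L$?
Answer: $166$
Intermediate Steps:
$\left(-91 + E{\left(-7,-2 \right)}\right) \left(0 \left(-6\right) - 2\right) = \left(-91 - -8\right) \left(0 \left(-6\right) - 2\right) = \left(-91 + 8\right) \left(0 - 2\right) = \left(-83\right) \left(-2\right) = 166$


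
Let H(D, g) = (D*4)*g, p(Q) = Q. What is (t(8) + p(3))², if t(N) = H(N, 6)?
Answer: 38025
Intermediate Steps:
H(D, g) = 4*D*g (H(D, g) = (4*D)*g = 4*D*g)
t(N) = 24*N (t(N) = 4*N*6 = 24*N)
(t(8) + p(3))² = (24*8 + 3)² = (192 + 3)² = 195² = 38025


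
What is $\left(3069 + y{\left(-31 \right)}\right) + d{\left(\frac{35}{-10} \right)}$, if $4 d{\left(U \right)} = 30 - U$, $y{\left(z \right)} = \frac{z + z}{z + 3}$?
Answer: $\frac{172457}{56} \approx 3079.6$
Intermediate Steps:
$y{\left(z \right)} = \frac{2 z}{3 + z}$
$d{\left(U \right)} = \frac{15}{2} - \frac{U}{4}$ ($d{\left(U \right)} = \frac{30 - U}{4} = \frac{15}{2} - \frac{U}{4}$)
$\left(3069 + y{\left(-31 \right)}\right) + d{\left(\frac{35}{-10} \right)} = \left(3069 + 2 \left(-31\right) \frac{1}{3 - 31}\right) + \left(\frac{15}{2} - \frac{35 \frac{1}{-10}}{4}\right) = \left(3069 + 2 \left(-31\right) \frac{1}{-28}\right) + \left(\frac{15}{2} - \frac{35 \left(- \frac{1}{10}\right)}{4}\right) = \left(3069 + 2 \left(-31\right) \left(- \frac{1}{28}\right)\right) + \left(\frac{15}{2} - - \frac{7}{8}\right) = \left(3069 + \frac{31}{14}\right) + \left(\frac{15}{2} + \frac{7}{8}\right) = \frac{42997}{14} + \frac{67}{8} = \frac{172457}{56}$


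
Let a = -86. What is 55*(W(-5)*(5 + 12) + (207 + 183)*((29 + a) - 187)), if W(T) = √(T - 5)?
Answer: -5233800 + 935*I*√10 ≈ -5.2338e+6 + 2956.7*I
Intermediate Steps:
W(T) = √(-5 + T)
55*(W(-5)*(5 + 12) + (207 + 183)*((29 + a) - 187)) = 55*(√(-5 - 5)*(5 + 12) + (207 + 183)*((29 - 86) - 187)) = 55*(√(-10)*17 + 390*(-57 - 187)) = 55*((I*√10)*17 + 390*(-244)) = 55*(17*I*√10 - 95160) = 55*(-95160 + 17*I*√10) = -5233800 + 935*I*√10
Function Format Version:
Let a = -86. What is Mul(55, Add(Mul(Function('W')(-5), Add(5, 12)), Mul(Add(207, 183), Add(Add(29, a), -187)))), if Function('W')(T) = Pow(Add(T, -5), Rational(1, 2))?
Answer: Add(-5233800, Mul(935, I, Pow(10, Rational(1, 2)))) ≈ Add(-5.2338e+6, Mul(2956.7, I))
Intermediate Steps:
Function('W')(T) = Pow(Add(-5, T), Rational(1, 2))
Mul(55, Add(Mul(Function('W')(-5), Add(5, 12)), Mul(Add(207, 183), Add(Add(29, a), -187)))) = Mul(55, Add(Mul(Pow(Add(-5, -5), Rational(1, 2)), Add(5, 12)), Mul(Add(207, 183), Add(Add(29, -86), -187)))) = Mul(55, Add(Mul(Pow(-10, Rational(1, 2)), 17), Mul(390, Add(-57, -187)))) = Mul(55, Add(Mul(Mul(I, Pow(10, Rational(1, 2))), 17), Mul(390, -244))) = Mul(55, Add(Mul(17, I, Pow(10, Rational(1, 2))), -95160)) = Mul(55, Add(-95160, Mul(17, I, Pow(10, Rational(1, 2))))) = Add(-5233800, Mul(935, I, Pow(10, Rational(1, 2))))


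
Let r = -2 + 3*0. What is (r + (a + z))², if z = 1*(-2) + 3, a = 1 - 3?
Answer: 9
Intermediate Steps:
a = -2
z = 1 (z = -2 + 3 = 1)
r = -2 (r = -2 + 0 = -2)
(r + (a + z))² = (-2 + (-2 + 1))² = (-2 - 1)² = (-3)² = 9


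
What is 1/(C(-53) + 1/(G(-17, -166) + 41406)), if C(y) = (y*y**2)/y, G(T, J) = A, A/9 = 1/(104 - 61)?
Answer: 1780467/5001331846 ≈ 0.00035600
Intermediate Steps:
A = 9/43 (A = 9/(104 - 61) = 9/43 ≈ 0.20930)
G(T, J) = 9/43
C(y) = y**2 (C(y) = y**3/y = y**2)
1/(C(-53) + 1/(G(-17, -166) + 41406)) = 1/((-53)**2 + 1/(9/43 + 41406)) = 1/(2809 + 1/(1780467/43)) = 1/(2809 + 43/1780467) = 1/(5001331846/1780467) = 1780467/5001331846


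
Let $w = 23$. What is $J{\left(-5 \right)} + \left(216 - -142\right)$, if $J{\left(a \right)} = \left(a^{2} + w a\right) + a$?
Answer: $263$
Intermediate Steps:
$J{\left(a \right)} = a^{2} + 24 a$ ($J{\left(a \right)} = \left(a^{2} + 23 a\right) + a = a^{2} + 24 a$)
$J{\left(-5 \right)} + \left(216 - -142\right) = - 5 \left(24 - 5\right) + \left(216 - -142\right) = \left(-5\right) 19 + \left(216 + 142\right) = -95 + 358 = 263$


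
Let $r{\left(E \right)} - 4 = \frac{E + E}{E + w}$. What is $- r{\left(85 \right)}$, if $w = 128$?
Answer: $- \frac{1022}{213} \approx -4.7981$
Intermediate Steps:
$r{\left(E \right)} = 4 + \frac{2 E}{128 + E}$ ($r{\left(E \right)} = 4 + \frac{E + E}{E + 128} = 4 + \frac{2 E}{128 + E}$)
$- r{\left(85 \right)} = - \frac{2 \left(256 + 3 \cdot 85\right)}{128 + 85} = - \frac{2 \left(256 + 255\right)}{213} = - \frac{2 \cdot 511}{213} = \left(-1\right) \frac{1022}{213} = - \frac{1022}{213}$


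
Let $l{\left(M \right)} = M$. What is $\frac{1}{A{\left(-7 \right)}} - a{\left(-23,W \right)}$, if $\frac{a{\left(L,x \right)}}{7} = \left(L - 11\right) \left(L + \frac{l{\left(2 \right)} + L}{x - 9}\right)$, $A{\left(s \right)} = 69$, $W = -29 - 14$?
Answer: $- \frac{9647899}{1794} \approx -5377.9$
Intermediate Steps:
$W = -43$ ($W = -29 - 14 = -43$)
$a{\left(L,x \right)} = 7 \left(-11 + L\right) \left(L + \frac{2 + L}{-9 + x}\right)$ ($a{\left(L,x \right)} = 7 \left(L - 11\right) \left(L + \frac{2 + L}{x - 9}\right) = 7 \left(-11 + L\right) \left(L + \frac{2 + L}{-9 + x}\right)$)
$\frac{1}{A{\left(-7 \right)}} - a{\left(-23,W \right)} = \frac{1}{69} - \frac{7 \left(-22 - 8 \left(-23\right)^{2} + 90 \left(-23\right) - 43 \left(-23\right)^{2} - \left(-253\right) \left(-43\right)\right)}{-9 - 43} = \frac{1}{69} - \frac{7 \left(-22 - 4232 - 2070 - 22747 - 10879\right)}{-52} = \frac{1}{69} - 7 \left(- \frac{1}{52}\right) \left(-22 - 4232 - 2070 - 22747 - 10879\right) = \frac{1}{69} - 7 \left(- \frac{1}{52}\right) \left(-39950\right) = \frac{1}{69} - \frac{139825}{26} = - \frac{9647899}{1794}$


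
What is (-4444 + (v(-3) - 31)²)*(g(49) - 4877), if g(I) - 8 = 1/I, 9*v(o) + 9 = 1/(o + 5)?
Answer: 66160082995/3969 ≈ 1.6669e+7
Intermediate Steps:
v(o) = -1 + 1/(9*(5 + o)) (v(o) = -1 + 1/(9*(o + 5)) = -1 + 1/(9*(5 + o)))
g(I) = 8 + 1/I
(-4444 + (v(-3) - 31)²)*(g(49) - 4877) = (-4444 + ((-44/9 - 1*(-3))/(5 - 3) - 31)²)*((8 + 1/49) - 4877) = (-4444 + ((-44/9 + 3)/2 - 31)²)*((8 + 1/49) - 4877) = (-4444 + ((½)*(-17/9) - 31)²)*(393/49 - 4877) = (-4444 + (-17/18 - 31)²)*(-238580/49) = (-4444 + (-575/18)²)*(-238580/49) = (-4444 + 330625/324)*(-238580/49) = -1109231/324*(-238580/49) = 66160082995/3969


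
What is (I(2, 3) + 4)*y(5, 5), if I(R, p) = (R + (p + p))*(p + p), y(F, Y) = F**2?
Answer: 1300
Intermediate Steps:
I(R, p) = 2*p*(R + 2*p) (I(R, p) = (R + 2*p)*(2*p) = 2*p*(R + 2*p))
(I(2, 3) + 4)*y(5, 5) = (2*3*(2 + 2*3) + 4)*5**2 = (2*3*(2 + 6) + 4)*25 = (2*3*8 + 4)*25 = (48 + 4)*25 = 52*25 = 1300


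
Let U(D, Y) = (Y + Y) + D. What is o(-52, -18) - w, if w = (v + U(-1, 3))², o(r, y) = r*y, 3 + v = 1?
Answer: 927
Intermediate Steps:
v = -2 (v = -3 + 1 = -2)
U(D, Y) = D + 2*Y (U(D, Y) = 2*Y + D = D + 2*Y)
w = 9 (w = (-2 + (-1 + 2*3))² = (-2 + (-1 + 6))² = (-2 + 5)² = 3² = 9)
o(-52, -18) - w = -52*(-18) - 1*9 = 936 - 9 = 927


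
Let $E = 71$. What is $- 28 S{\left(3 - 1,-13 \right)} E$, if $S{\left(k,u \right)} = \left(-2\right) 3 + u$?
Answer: $37772$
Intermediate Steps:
$S{\left(k,u \right)} = -6 + u$
$- 28 S{\left(3 - 1,-13 \right)} E = - 28 \left(-6 - 13\right) 71 = \left(-28\right) \left(-19\right) 71 = 532 \cdot 71 = 37772$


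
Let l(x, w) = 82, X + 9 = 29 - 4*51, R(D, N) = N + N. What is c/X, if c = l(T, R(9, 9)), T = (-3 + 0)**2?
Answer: -41/92 ≈ -0.44565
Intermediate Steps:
R(D, N) = 2*N
T = 9 (T = (-3)**2 = 9)
X = -184 (X = -9 + (29 - 4*51) = -9 + (29 - 204) = -9 - 175 = -184)
c = 82
c/X = 82/(-184) = 82*(-1/184) = -41/92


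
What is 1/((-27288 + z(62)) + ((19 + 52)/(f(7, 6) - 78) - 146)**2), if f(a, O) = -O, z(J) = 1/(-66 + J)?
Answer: -7056/40393667 ≈ -0.00017468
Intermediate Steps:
1/((-27288 + z(62)) + ((19 + 52)/(f(7, 6) - 78) - 146)**2) = 1/((-27288 + 1/(-66 + 62)) + ((19 + 52)/(-1*6 - 78) - 146)**2) = 1/((-27288 + 1/(-4)) + (71/(-6 - 78) - 146)**2) = 1/((-27288 - 1/4) + (71/(-84) - 146)**2) = 1/(-109153/4 + (71*(-1/84) - 146)**2) = 1/(-109153/4 + (-71/84 - 146)**2) = 1/(-109153/4 + (-12335/84)**2) = 1/(-109153/4 + 152152225/7056) = 1/(-40393667/7056) = -7056/40393667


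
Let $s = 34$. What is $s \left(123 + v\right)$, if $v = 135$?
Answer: $8772$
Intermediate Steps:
$s \left(123 + v\right) = 34 \left(123 + 135\right) = 34 \cdot 258 = 8772$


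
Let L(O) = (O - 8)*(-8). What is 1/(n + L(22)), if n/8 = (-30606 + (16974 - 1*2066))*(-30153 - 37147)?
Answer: 1/8451803088 ≈ 1.1832e-10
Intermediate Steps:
L(O) = 64 - 8*O (L(O) = (-8 + O)*(-8) = 64 - 8*O)
n = 8451803200 (n = 8*((-30606 + (16974 - 1*2066))*(-30153 - 37147)) = 8*((-30606 + (16974 - 2066))*(-67300)) = 8*((-30606 + 14908)*(-67300)) = 8*(-15698*(-67300)) = 8*1056475400 = 8451803200)
1/(n + L(22)) = 1/(8451803200 + (64 - 8*22)) = 1/(8451803200 + (64 - 176)) = 1/(8451803200 - 112) = 1/8451803088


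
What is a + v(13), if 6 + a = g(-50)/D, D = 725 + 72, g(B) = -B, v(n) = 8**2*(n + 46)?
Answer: 3004740/797 ≈ 3770.1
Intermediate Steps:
v(n) = 2944 + 64*n (v(n) = 64*(46 + n) = 2944 + 64*n)
D = 797
a = -4732/797 (a = -6 - 1*(-50)/797 = -6 + 50*(1/797) = -6 + 50/797 = -4732/797 ≈ -5.9373)
a + v(13) = -4732/797 + (2944 + 64*13) = -4732/797 + (2944 + 832) = -4732/797 + 3776 = 3004740/797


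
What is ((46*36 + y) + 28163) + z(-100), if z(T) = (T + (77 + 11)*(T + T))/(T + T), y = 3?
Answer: 59821/2 ≈ 29911.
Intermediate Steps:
z(T) = 177/2 (z(T) = (T + 88*(2*T))/((2*T)) = (T + 176*T)*(1/(2*T)) = (177*T)*(1/(2*T)) = 177/2)
((46*36 + y) + 28163) + z(-100) = ((46*36 + 3) + 28163) + 177/2 = ((1656 + 3) + 28163) + 177/2 = (1659 + 28163) + 177/2 = 29822 + 177/2 = 59821/2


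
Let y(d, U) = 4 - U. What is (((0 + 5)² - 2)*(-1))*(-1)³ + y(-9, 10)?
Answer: 17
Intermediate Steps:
(((0 + 5)² - 2)*(-1))*(-1)³ + y(-9, 10) = (((0 + 5)² - 2)*(-1))*(-1)³ + (4 - 1*10) = ((5² - 2)*(-1))*(-1) + (4 - 10) = ((25 - 2)*(-1))*(-1) - 6 = (23*(-1))*(-1) - 6 = -23*(-1) - 6 = 23 - 6 = 17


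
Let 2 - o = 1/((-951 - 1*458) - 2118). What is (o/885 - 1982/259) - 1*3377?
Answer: -547258212926/161688261 ≈ -3384.6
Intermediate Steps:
o = 7055/3527 (o = 2 - 1/((-951 - 1*458) - 2118) = 2 - 1/((-951 - 458) - 2118) = 2 - 1/(-1409 - 2118) = 2 - 1/(-3527) = 2 - 1*(-1/3527) = 2 + 1/3527 = 7055/3527 ≈ 2.0003)
(o/885 - 1982/259) - 1*3377 = ((7055/3527)/885 - 1982/259) - 1*3377 = ((7055/3527)*(1/885) - 1982*1/259) - 3377 = (1411/624279 - 1982/259) - 3377 = -1236955529/161688261 - 3377 = -547258212926/161688261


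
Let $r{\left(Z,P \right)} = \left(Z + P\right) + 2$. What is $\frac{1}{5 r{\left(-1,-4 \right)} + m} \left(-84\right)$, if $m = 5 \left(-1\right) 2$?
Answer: $\frac{84}{25} \approx 3.36$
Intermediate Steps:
$r{\left(Z,P \right)} = 2 + P + Z$ ($r{\left(Z,P \right)} = \left(P + Z\right) + 2 = 2 + P + Z$)
$m = -10$ ($m = \left(-5\right) 2 = -10$)
$\frac{1}{5 r{\left(-1,-4 \right)} + m} \left(-84\right) = \frac{1}{5 \left(2 - 4 - 1\right) - 10} \left(-84\right) = \frac{1}{5 \left(-3\right) - 10} \left(-84\right) = \frac{1}{-15 - 10} \left(-84\right) = \frac{1}{-25} \left(-84\right) = \left(- \frac{1}{25}\right) \left(-84\right) = \frac{84}{25}$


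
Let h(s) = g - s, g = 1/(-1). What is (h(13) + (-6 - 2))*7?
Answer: -154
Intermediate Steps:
g = -1
h(s) = -1 - s
(h(13) + (-6 - 2))*7 = ((-1 - 1*13) + (-6 - 2))*7 = ((-1 - 13) - 8)*7 = (-14 - 8)*7 = -22*7 = -154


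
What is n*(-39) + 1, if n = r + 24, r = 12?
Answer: -1403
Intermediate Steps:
n = 36 (n = 12 + 24 = 36)
n*(-39) + 1 = 36*(-39) + 1 = -1404 + 1 = -1403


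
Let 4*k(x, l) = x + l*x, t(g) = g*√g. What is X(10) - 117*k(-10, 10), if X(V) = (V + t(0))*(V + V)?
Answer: 6835/2 ≈ 3417.5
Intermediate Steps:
t(g) = g^(3/2)
k(x, l) = x/4 + l*x/4 (k(x, l) = (x + l*x)/4 = x/4 + l*x/4)
X(V) = 2*V² (X(V) = (V + 0^(3/2))*(V + V) = (V + 0)*(2*V) = V*(2*V) = 2*V²)
X(10) - 117*k(-10, 10) = 2*10² - 117*(-10)*(1 + 10)/4 = 2*100 - 117*(-10)*11/4 = 200 - 117*(-55/2) = 200 + 6435/2 = 6835/2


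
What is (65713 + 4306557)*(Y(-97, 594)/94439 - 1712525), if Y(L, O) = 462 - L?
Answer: -707123501558689320/94439 ≈ -7.4876e+12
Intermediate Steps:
(65713 + 4306557)*(Y(-97, 594)/94439 - 1712525) = (65713 + 4306557)*((462 - 1*(-97))/94439 - 1712525) = 4372270*((462 + 97)*(1/94439) - 1712525) = 4372270*(559*(1/94439) - 1712525) = 4372270*(559/94439 - 1712525) = 4372270*(-161729147916/94439) = -707123501558689320/94439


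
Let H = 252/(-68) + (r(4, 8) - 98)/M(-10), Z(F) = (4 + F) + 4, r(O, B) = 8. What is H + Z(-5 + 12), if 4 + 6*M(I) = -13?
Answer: 732/17 ≈ 43.059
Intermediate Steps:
Z(F) = 8 + F
M(I) = -17/6 (M(I) = -⅔ + (⅙)*(-13) = -⅔ - 13/6 = -17/6)
H = 477/17 (H = 252/(-68) + (8 - 98)/(-17/6) = 252*(-1/68) - 90*(-6/17) = -63/17 + 540/17 = 477/17 ≈ 28.059)
H + Z(-5 + 12) = 477/17 + (8 + (-5 + 12)) = 477/17 + (8 + 7) = 477/17 + 15 = 732/17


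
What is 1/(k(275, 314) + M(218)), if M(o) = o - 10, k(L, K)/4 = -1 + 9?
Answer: 1/240 ≈ 0.0041667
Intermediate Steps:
k(L, K) = 32 (k(L, K) = 4*(-1 + 9) = 4*8 = 32)
M(o) = -10 + o
1/(k(275, 314) + M(218)) = 1/(32 + (-10 + 218)) = 1/(32 + 208) = 1/240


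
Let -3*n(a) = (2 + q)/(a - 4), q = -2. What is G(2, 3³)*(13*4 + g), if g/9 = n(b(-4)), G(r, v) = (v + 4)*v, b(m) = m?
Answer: 43524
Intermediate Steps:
n(a) = 0 (n(a) = -(2 - 2)/(3*(a - 4)) = -0/(-4 + a) = -⅓*0 = 0)
G(r, v) = v*(4 + v) (G(r, v) = (4 + v)*v = v*(4 + v))
g = 0 (g = 9*0 = 0)
G(2, 3³)*(13*4 + g) = (3³*(4 + 3³))*(13*4 + 0) = (27*(4 + 27))*(52 + 0) = (27*31)*52 = 837*52 = 43524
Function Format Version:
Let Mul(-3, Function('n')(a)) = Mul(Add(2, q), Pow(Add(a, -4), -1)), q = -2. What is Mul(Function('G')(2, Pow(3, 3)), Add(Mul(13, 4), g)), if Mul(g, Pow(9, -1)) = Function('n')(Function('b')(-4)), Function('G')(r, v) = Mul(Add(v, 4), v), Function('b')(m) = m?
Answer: 43524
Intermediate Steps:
Function('n')(a) = 0 (Function('n')(a) = Mul(Rational(-1, 3), Mul(Add(2, -2), Pow(Add(a, -4), -1))) = Mul(Rational(-1, 3), Mul(0, Pow(Add(-4, a), -1))) = Mul(Rational(-1, 3), 0) = 0)
Function('G')(r, v) = Mul(v, Add(4, v)) (Function('G')(r, v) = Mul(Add(4, v), v) = Mul(v, Add(4, v)))
g = 0 (g = Mul(9, 0) = 0)
Mul(Function('G')(2, Pow(3, 3)), Add(Mul(13, 4), g)) = Mul(Mul(Pow(3, 3), Add(4, Pow(3, 3))), Add(Mul(13, 4), 0)) = Mul(Mul(27, Add(4, 27)), Add(52, 0)) = Mul(Mul(27, 31), 52) = Mul(837, 52) = 43524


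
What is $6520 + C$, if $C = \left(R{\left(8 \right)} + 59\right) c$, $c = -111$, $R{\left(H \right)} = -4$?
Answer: $415$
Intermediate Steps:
$C = -6105$ ($C = \left(-4 + 59\right) \left(-111\right) = 55 \left(-111\right) = -6105$)
$6520 + C = 6520 - 6105 = 415$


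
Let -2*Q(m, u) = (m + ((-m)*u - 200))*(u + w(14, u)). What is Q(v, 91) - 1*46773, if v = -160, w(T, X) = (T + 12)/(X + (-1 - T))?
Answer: -13210737/19 ≈ -6.9530e+5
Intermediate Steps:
w(T, X) = (12 + T)/(-1 + X - T)
Q(m, u) = -(u - 26/(15 - u))*(-200 + m - m*u)/2 (Q(m, u) = -(m + ((-m)*u - 200))*(u + (-12 - 1*14)/(1 + 14 - u))/2 = -(m + (-m*u - 200))*(u + (-12 - 14)/(15 - u))/2 = -(m + (-200 - m*u))*(u - 26/(15 - u))/2 = -(-200 + m - m*u)*(u - 26/(15 - u))/2 = -(u - 26/(15 - u))*(-200 + m - m*u)/2)
Q(v, 91) - 1*46773 = (-5200 + 26*(-160) - 26*(-160)*91 + 91*(15 - 1*91)*(200 - 1*(-160) - 160*91))/(2*(15 - 1*91)) - 1*46773 = (-5200 - 4160 + 378560 + 91*(15 - 91)*(200 + 160 - 14560))/(2*(15 - 91)) - 46773 = (½)*(-5200 - 4160 + 378560 + 91*(-76)*(-14200))/(-76) - 46773 = (½)*(-1/76)*(-5200 - 4160 + 378560 + 98207200) - 46773 = (½)*(-1/76)*98576400 - 46773 = -12322050/19 - 46773 = -13210737/19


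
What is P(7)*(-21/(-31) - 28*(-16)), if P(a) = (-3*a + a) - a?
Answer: -292089/31 ≈ -9422.2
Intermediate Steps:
P(a) = -3*a (P(a) = -2*a - a = -3*a)
P(7)*(-21/(-31) - 28*(-16)) = (-3*7)*(-21/(-31) - 28*(-16)) = -21*(-21*(-1/31) + 448) = -21*(21/31 + 448) = -21*13909/31 = -292089/31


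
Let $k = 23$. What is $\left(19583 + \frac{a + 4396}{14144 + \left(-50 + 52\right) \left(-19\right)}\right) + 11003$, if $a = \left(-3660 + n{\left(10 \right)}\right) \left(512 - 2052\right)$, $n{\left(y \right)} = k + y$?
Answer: $\frac{218518046}{7053} \approx 30982.0$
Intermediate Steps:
$n{\left(y \right)} = 23 + y$
$a = 5585580$ ($a = \left(-3660 + \left(23 + 10\right)\right) \left(512 - 2052\right) = \left(-3660 + 33\right) \left(-1540\right) = \left(-3627\right) \left(-1540\right) = 5585580$)
$\left(19583 + \frac{a + 4396}{14144 + \left(-50 + 52\right) \left(-19\right)}\right) + 11003 = \left(19583 + \frac{5585580 + 4396}{14144 + \left(-50 + 52\right) \left(-19\right)}\right) + 11003 = \left(19583 + \frac{5589976}{14144 + 2 \left(-19\right)}\right) + 11003 = \left(19583 + \frac{5589976}{14144 - 38}\right) + 11003 = \left(19583 + \frac{5589976}{14106}\right) + 11003 = \left(19583 + 5589976 \cdot \frac{1}{14106}\right) + 11003 = \left(19583 + \frac{2794988}{7053}\right) + 11003 = \frac{140913887}{7053} + 11003 = \frac{218518046}{7053}$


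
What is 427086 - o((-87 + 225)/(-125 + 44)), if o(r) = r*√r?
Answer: 427086 + 46*I*√138/243 ≈ 4.2709e+5 + 2.2238*I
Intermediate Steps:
o(r) = r^(3/2)
427086 - o((-87 + 225)/(-125 + 44)) = 427086 - ((-87 + 225)/(-125 + 44))^(3/2) = 427086 - (138/(-81))^(3/2) = 427086 - (138*(-1/81))^(3/2) = 427086 - (-46/27)^(3/2) = 427086 - (-46)*I*√138/243 = 427086 + 46*I*√138/243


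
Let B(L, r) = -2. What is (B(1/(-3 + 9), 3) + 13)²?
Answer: 121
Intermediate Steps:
(B(1/(-3 + 9), 3) + 13)² = (-2 + 13)² = 11² = 121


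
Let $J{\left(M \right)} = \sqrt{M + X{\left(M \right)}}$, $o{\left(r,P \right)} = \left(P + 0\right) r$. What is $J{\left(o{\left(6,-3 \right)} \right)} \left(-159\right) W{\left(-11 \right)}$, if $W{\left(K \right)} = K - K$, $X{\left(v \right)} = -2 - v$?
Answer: $0$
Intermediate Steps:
$o{\left(r,P \right)} = P r$
$W{\left(K \right)} = 0$
$J{\left(M \right)} = i \sqrt{2}$ ($J{\left(M \right)} = \sqrt{M - \left(2 + M\right)} = \sqrt{-2} = i \sqrt{2}$)
$J{\left(o{\left(6,-3 \right)} \right)} \left(-159\right) W{\left(-11 \right)} = i \sqrt{2} \left(-159\right) 0 = - 159 i \sqrt{2} \cdot 0 = 0$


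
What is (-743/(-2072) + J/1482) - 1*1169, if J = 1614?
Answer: -597534607/511784 ≈ -1167.6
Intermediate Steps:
(-743/(-2072) + J/1482) - 1*1169 = (-743/(-2072) + 1614/1482) - 1*1169 = (-743*(-1/2072) + 1614*(1/1482)) - 1169 = (743/2072 + 269/247) - 1169 = 740889/511784 - 1169 = -597534607/511784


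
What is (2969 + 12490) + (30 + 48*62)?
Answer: 18465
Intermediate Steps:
(2969 + 12490) + (30 + 48*62) = 15459 + (30 + 2976) = 15459 + 3006 = 18465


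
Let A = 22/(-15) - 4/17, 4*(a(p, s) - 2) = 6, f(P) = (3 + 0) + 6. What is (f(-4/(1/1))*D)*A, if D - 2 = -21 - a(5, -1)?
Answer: 5859/17 ≈ 344.65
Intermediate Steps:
f(P) = 9 (f(P) = 3 + 6 = 9)
a(p, s) = 7/2 (a(p, s) = 2 + (¼)*6 = 2 + 3/2 = 7/2)
A = -434/255 (A = 22*(-1/15) - 4*1/17 = -22/15 - 4/17 = -434/255 ≈ -1.7020)
D = -45/2 (D = 2 + (-21 - 1*7/2) = 2 + (-21 - 7/2) = 2 - 49/2 = -45/2 ≈ -22.500)
(f(-4/(1/1))*D)*A = (9*(-45/2))*(-434/255) = -405/2*(-434/255) = 5859/17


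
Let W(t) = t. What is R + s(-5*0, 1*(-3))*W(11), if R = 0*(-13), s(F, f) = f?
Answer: -33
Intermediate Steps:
R = 0
R + s(-5*0, 1*(-3))*W(11) = 0 + (1*(-3))*11 = 0 - 3*11 = 0 - 33 = -33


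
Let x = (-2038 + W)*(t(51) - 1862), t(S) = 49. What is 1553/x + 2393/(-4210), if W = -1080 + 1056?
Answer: -2234866857/3934672315 ≈ -0.56799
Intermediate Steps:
W = -24
x = 3738406 (x = (-2038 - 24)*(49 - 1862) = -2062*(-1813) = 3738406)
1553/x + 2393/(-4210) = 1553/3738406 + 2393/(-4210) = 1553*(1/3738406) + 2393*(-1/4210) = 1553/3738406 - 2393/4210 = -2234866857/3934672315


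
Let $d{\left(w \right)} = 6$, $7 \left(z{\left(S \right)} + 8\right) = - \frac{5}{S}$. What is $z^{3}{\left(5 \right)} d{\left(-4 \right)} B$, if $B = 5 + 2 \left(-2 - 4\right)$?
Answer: $\frac{1111158}{49} \approx 22677.0$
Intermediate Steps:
$z{\left(S \right)} = -8 - \frac{5}{7 S}$ ($z{\left(S \right)} = -8 + \frac{\left(-5\right) \frac{1}{S}}{7} = -8 - \frac{5}{7 S}$)
$B = -7$ ($B = 5 + 2 \left(-2 - 4\right) = 5 + 2 \left(-6\right) = 5 - 12 = -7$)
$z^{3}{\left(5 \right)} d{\left(-4 \right)} B = \left(-8 - \frac{5}{7 \cdot 5}\right)^{3} \cdot 6 \left(-7\right) = \left(-8 - \frac{1}{7}\right)^{3} \cdot 6 \left(-7\right) = \left(- \frac{57}{7}\right)^{3} \cdot 6 \left(-7\right) = \left(- \frac{185193}{343}\right) 6 \left(-7\right) = \left(- \frac{1111158}{343}\right) \left(-7\right) = \frac{1111158}{49}$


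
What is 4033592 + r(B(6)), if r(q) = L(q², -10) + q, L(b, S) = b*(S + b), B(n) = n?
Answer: 4034534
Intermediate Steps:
r(q) = q + q²*(-10 + q²) (r(q) = q²*(-10 + q²) + q = q + q²*(-10 + q²))
4033592 + r(B(6)) = 4033592 + 6*(1 + 6*(-10 + 6²)) = 4033592 + 6*(1 + 6*(-10 + 36)) = 4033592 + 6*(1 + 6*26) = 4033592 + 6*(1 + 156) = 4033592 + 6*157 = 4033592 + 942 = 4034534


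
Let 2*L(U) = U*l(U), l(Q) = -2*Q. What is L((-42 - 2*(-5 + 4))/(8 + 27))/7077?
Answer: -64/346773 ≈ -0.00018456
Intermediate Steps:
L(U) = -U² (L(U) = (U*(-2*U))/2 = (-2*U²)/2 = -U²)
L((-42 - 2*(-5 + 4))/(8 + 27))/7077 = -((-42 - 2*(-5 + 4))/(8 + 27))²/7077 = -((-42 - 2*(-1))/35)²*(1/7077) = -((-42 + 2)*(1/35))²*(1/7077) = -(-40*1/35)²*(1/7077) = -(-8/7)²*(1/7077) = -1*64/49*(1/7077) = -64/49*1/7077 = -64/346773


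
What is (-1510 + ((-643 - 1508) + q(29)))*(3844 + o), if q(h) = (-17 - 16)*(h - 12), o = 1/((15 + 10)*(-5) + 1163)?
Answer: -8423044103/519 ≈ -1.6229e+7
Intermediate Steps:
o = 1/1038 (o = 1/(25*(-5) + 1163) = 1/(-125 + 1163) = 1/1038 ≈ 0.00096339)
q(h) = 396 - 33*h (q(h) = -33*(-12 + h) = 396 - 33*h)
(-1510 + ((-643 - 1508) + q(29)))*(3844 + o) = (-1510 + ((-643 - 1508) + (396 - 33*29)))*(3844 + 1/1038) = (-1510 + (-2151 + (396 - 957)))*(3990073/1038) = (-1510 + (-2151 - 561))*(3990073/1038) = (-1510 - 2712)*(3990073/1038) = -4222*3990073/1038 = -8423044103/519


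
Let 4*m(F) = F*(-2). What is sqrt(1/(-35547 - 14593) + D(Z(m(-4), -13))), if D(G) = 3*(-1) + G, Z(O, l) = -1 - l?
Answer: sqrt(5656531565)/25070 ≈ 3.0000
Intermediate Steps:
m(F) = -F/2 (m(F) = (F*(-2))/4 = (-2*F)/4 = -F/2)
D(G) = -3 + G
sqrt(1/(-35547 - 14593) + D(Z(m(-4), -13))) = sqrt(1/(-35547 - 14593) + (-3 + (-1 - 1*(-13)))) = sqrt(1/(-50140) + (-3 + (-1 + 13))) = sqrt(-1/50140 + (-3 + 12)) = sqrt(-1/50140 + 9) = sqrt(451259/50140) = sqrt(5656531565)/25070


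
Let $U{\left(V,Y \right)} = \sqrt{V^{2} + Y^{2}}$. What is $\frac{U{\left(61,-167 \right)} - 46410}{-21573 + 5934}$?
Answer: $\frac{1190}{401} - \frac{\sqrt{31610}}{15639} \approx 2.9562$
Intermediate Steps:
$\frac{U{\left(61,-167 \right)} - 46410}{-21573 + 5934} = \frac{\sqrt{61^{2} + \left(-167\right)^{2}} - 46410}{-21573 + 5934} = \frac{\sqrt{3721 + 27889} - 46410}{-15639} = \left(\sqrt{31610} - 46410\right) \left(- \frac{1}{15639}\right) = \left(-46410 + \sqrt{31610}\right) \left(- \frac{1}{15639}\right) = \frac{1190}{401} - \frac{\sqrt{31610}}{15639}$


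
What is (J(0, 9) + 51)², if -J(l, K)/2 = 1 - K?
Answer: 4489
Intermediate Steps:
J(l, K) = -2 + 2*K (J(l, K) = -2*(1 - K) = -2 + 2*K)
(J(0, 9) + 51)² = ((-2 + 2*9) + 51)² = ((-2 + 18) + 51)² = (16 + 51)² = 67² = 4489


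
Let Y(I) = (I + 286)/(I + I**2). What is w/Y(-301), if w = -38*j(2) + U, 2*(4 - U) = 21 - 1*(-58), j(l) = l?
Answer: 671230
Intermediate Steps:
U = -71/2 (U = 4 - (21 - 1*(-58))/2 = 4 - (21 + 58)/2 = 4 - 1/2*79 = 4 - 79/2 = -71/2 ≈ -35.500)
Y(I) = (286 + I)/(I + I**2)
w = -223/2 (w = -38*2 - 71/2 = -76 - 71/2 = -223/2 ≈ -111.50)
w/Y(-301) = -223*(-301*(1 - 301)/(286 - 301))/2 = -223/(2*((-1/301*(-15)/(-300)))) = -223/(2*((-1/301*(-1/300)*(-15)))) = -223/(2*(-1/6020)) = -223/2*(-6020) = 671230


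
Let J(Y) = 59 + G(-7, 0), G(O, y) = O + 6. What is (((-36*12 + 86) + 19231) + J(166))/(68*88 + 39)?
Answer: 997/317 ≈ 3.1451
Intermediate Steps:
G(O, y) = 6 + O
J(Y) = 58 (J(Y) = 59 + (6 - 7) = 59 - 1 = 58)
(((-36*12 + 86) + 19231) + J(166))/(68*88 + 39) = (((-36*12 + 86) + 19231) + 58)/(68*88 + 39) = (((-432 + 86) + 19231) + 58)/(5984 + 39) = ((-346 + 19231) + 58)/6023 = (18885 + 58)*(1/6023) = 18943*(1/6023) = 997/317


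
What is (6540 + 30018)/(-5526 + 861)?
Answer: -12186/1555 ≈ -7.8367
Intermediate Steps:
(6540 + 30018)/(-5526 + 861) = 36558/(-4665) = 36558*(-1/4665) = -12186/1555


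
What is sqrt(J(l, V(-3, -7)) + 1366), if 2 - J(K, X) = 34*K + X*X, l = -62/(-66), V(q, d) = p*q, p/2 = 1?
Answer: sqrt(1415766)/33 ≈ 36.056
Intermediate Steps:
p = 2 (p = 2*1 = 2)
V(q, d) = 2*q
l = 31/33 (l = -62*(-1/66) = 31/33 ≈ 0.93939)
J(K, X) = 2 - X**2 - 34*K (J(K, X) = 2 - (34*K + X*X) = 2 - (34*K + X**2) = 2 - (X**2 + 34*K) = 2 + (-X**2 - 34*K) = 2 - X**2 - 34*K)
sqrt(J(l, V(-3, -7)) + 1366) = sqrt((2 - (2*(-3))**2 - 34*31/33) + 1366) = sqrt((2 - 1*(-6)**2 - 1054/33) + 1366) = sqrt((2 - 1*36 - 1054/33) + 1366) = sqrt((2 - 36 - 1054/33) + 1366) = sqrt(-2176/33 + 1366) = sqrt(42902/33) = sqrt(1415766)/33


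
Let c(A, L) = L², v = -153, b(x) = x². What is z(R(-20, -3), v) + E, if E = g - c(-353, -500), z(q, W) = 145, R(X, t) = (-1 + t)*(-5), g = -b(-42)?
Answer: -251619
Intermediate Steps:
g = -1764 (g = -1*(-42)² = -1*1764 = -1764)
R(X, t) = 5 - 5*t
E = -251764 (E = -1764 - 1*(-500)² = -1764 - 1*250000 = -1764 - 250000 = -251764)
z(R(-20, -3), v) + E = 145 - 251764 = -251619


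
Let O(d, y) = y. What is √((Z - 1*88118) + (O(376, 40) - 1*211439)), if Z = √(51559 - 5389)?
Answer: √(-299517 + 9*√570) ≈ 547.08*I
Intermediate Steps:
Z = 9*√570 (Z = √46170 = 9*√570 ≈ 214.87)
√((Z - 1*88118) + (O(376, 40) - 1*211439)) = √((9*√570 - 1*88118) + (40 - 1*211439)) = √((9*√570 - 88118) + (40 - 211439)) = √((-88118 + 9*√570) - 211399) = √(-299517 + 9*√570)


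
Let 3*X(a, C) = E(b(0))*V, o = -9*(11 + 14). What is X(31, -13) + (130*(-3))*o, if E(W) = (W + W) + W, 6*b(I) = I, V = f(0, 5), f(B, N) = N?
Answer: 87750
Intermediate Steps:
V = 5
b(I) = I/6
E(W) = 3*W (E(W) = 2*W + W = 3*W)
o = -225 (o = -9*25 = -225)
X(a, C) = 0 (X(a, C) = ((3*((⅙)*0))*5)/3 = ((3*0)*5)/3 = (0*5)/3 = (⅓)*0 = 0)
X(31, -13) + (130*(-3))*o = 0 + (130*(-3))*(-225) = 0 - 390*(-225) = 0 + 87750 = 87750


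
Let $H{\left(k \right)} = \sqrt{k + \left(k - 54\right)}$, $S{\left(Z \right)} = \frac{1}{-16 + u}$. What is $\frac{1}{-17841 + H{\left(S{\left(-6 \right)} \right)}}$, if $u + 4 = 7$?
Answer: $- \frac{231933}{4137917357} - \frac{8 i \sqrt{143}}{4137917357} \approx -5.6051 \cdot 10^{-5} - 2.3119 \cdot 10^{-8} i$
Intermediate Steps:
$u = 3$ ($u = -4 + 7 = 3$)
$S{\left(Z \right)} = - \frac{1}{13}$ ($S{\left(Z \right)} = \frac{1}{-16 + 3} = \frac{1}{-13} = - \frac{1}{13}$)
$H{\left(k \right)} = \sqrt{-54 + 2 k}$ ($H{\left(k \right)} = \sqrt{k + \left(k - 54\right)} = \sqrt{k + \left(-54 + k\right)} = \sqrt{-54 + 2 k}$)
$\frac{1}{-17841 + H{\left(S{\left(-6 \right)} \right)}} = \frac{1}{-17841 + \sqrt{-54 + 2 \left(- \frac{1}{13}\right)}} = \frac{1}{-17841 + \sqrt{-54 - \frac{2}{13}}} = \frac{1}{-17841 + \sqrt{- \frac{704}{13}}} = \frac{1}{-17841 + \frac{8 i \sqrt{143}}{13}}$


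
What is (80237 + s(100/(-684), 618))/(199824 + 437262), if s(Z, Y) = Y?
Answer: 80855/637086 ≈ 0.12691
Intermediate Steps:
(80237 + s(100/(-684), 618))/(199824 + 437262) = (80237 + 618)/(199824 + 437262) = 80855/637086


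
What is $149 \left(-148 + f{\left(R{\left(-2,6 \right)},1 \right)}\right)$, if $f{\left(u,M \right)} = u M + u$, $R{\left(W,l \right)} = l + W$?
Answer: $-20860$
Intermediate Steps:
$R{\left(W,l \right)} = W + l$
$f{\left(u,M \right)} = u + M u$ ($f{\left(u,M \right)} = M u + u = u + M u$)
$149 \left(-148 + f{\left(R{\left(-2,6 \right)},1 \right)}\right) = 149 \left(-148 + \left(-2 + 6\right) \left(1 + 1\right)\right) = 149 \left(-148 + 4 \cdot 2\right) = 149 \left(-148 + 8\right) = 149 \left(-140\right) = -20860$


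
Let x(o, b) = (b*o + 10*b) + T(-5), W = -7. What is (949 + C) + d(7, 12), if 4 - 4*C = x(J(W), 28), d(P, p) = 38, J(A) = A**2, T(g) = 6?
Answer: 1147/2 ≈ 573.50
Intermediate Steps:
x(o, b) = 6 + 10*b + b*o (x(o, b) = (b*o + 10*b) + 6 = (10*b + b*o) + 6 = 6 + 10*b + b*o)
C = -827/2 (C = 1 - (6 + 10*28 + 28*(-7)**2)/4 = 1 - (6 + 280 + 28*49)/4 = 1 - (6 + 280 + 1372)/4 = 1 - 1/4*1658 = 1 - 829/2 = -827/2 ≈ -413.50)
(949 + C) + d(7, 12) = (949 - 827/2) + 38 = 1071/2 + 38 = 1147/2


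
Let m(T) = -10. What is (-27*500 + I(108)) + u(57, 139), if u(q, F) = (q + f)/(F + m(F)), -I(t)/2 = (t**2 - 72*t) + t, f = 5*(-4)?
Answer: -2772431/129 ≈ -21492.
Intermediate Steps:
f = -20
I(t) = -2*t**2 + 142*t (I(t) = -2*((t**2 - 72*t) + t) = -2*(t**2 - 71*t) = -2*t**2 + 142*t)
u(q, F) = (-20 + q)/(-10 + F) (u(q, F) = (q - 20)/(F - 10) = (-20 + q)/(-10 + F))
(-27*500 + I(108)) + u(57, 139) = (-27*500 + 2*108*(71 - 1*108)) + (-20 + 57)/(-10 + 139) = (-13500 + 2*108*(71 - 108)) + 37/129 = (-13500 + 2*108*(-37)) + (1/129)*37 = (-13500 - 7992) + 37/129 = -21492 + 37/129 = -2772431/129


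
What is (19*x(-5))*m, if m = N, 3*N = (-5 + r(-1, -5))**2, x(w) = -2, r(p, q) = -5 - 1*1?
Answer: -4598/3 ≈ -1532.7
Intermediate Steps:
r(p, q) = -6 (r(p, q) = -5 - 1 = -6)
N = 121/3 (N = (-5 - 6)**2/3 = (1/3)*(-11)**2 = (1/3)*121 = 121/3 ≈ 40.333)
m = 121/3 ≈ 40.333
(19*x(-5))*m = (19*(-2))*(121/3) = -38*121/3 = -4598/3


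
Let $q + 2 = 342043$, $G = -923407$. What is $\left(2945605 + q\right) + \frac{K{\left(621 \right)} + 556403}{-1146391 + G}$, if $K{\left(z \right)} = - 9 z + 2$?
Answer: $\frac{3402381282346}{1034899} \approx 3.2876 \cdot 10^{6}$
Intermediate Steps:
$K{\left(z \right)} = 2 - 9 z$
$q = 342041$ ($q = -2 + 342043 = 342041$)
$\left(2945605 + q\right) + \frac{K{\left(621 \right)} + 556403}{-1146391 + G} = \left(2945605 + 342041\right) + \frac{\left(2 - 5589\right) + 556403}{-1146391 - 923407} = 3287646 + \frac{\left(2 - 5589\right) + 556403}{-2069798} = 3287646 + \left(-5587 + 556403\right) \left(- \frac{1}{2069798}\right) = 3287646 + 550816 \left(- \frac{1}{2069798}\right) = 3287646 - \frac{275408}{1034899} = \frac{3402381282346}{1034899}$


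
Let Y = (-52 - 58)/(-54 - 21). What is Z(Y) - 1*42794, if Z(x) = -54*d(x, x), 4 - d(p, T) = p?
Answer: -214654/5 ≈ -42931.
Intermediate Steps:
d(p, T) = 4 - p
Y = 22/15 (Y = -110/(-75) = -110*(-1/75) = 22/15 ≈ 1.4667)
Z(x) = -216 + 54*x (Z(x) = -54*(4 - x) = -216 + 54*x)
Z(Y) - 1*42794 = (-216 + 54*(22/15)) - 1*42794 = (-216 + 396/5) - 42794 = -684/5 - 42794 = -214654/5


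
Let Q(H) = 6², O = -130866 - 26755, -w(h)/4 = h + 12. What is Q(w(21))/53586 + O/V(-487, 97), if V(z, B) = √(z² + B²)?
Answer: 2/2977 - 157621*√246578/246578 ≈ -317.42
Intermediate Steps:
w(h) = -48 - 4*h (w(h) = -4*(h + 12) = -4*(12 + h) = -48 - 4*h)
O = -157621
V(z, B) = √(B² + z²)
Q(H) = 36
Q(w(21))/53586 + O/V(-487, 97) = 36/53586 - 157621/√(97² + (-487)²) = 36*(1/53586) - 157621/√(9409 + 237169) = 2/2977 - 157621*√246578/246578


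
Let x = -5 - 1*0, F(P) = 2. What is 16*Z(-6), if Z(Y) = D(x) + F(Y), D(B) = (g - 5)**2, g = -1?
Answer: 608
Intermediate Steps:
x = -5 (x = -5 + 0 = -5)
D(B) = 36 (D(B) = (-1 - 5)**2 = (-6)**2 = 36)
Z(Y) = 38 (Z(Y) = 36 + 2 = 38)
16*Z(-6) = 16*38 = 608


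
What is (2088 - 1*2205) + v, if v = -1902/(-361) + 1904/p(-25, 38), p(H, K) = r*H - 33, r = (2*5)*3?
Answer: -32269649/282663 ≈ -114.16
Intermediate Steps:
r = 30 (r = 10*3 = 30)
p(H, K) = -33 + 30*H (p(H, K) = 30*H - 33 = -33 + 30*H)
v = 801922/282663 (v = -1902/(-361) + 1904/(-33 + 30*(-25)) = -1902*(-1/361) + 1904/(-33 - 750) = 1902/361 + 1904/(-783) = 1902/361 + 1904*(-1/783) = 1902/361 - 1904/783 = 801922/282663 ≈ 2.8370)
(2088 - 1*2205) + v = (2088 - 1*2205) + 801922/282663 = (2088 - 2205) + 801922/282663 = -117 + 801922/282663 = -32269649/282663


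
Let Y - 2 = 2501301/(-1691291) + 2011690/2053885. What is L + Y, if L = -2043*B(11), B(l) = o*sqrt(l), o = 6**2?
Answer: 1042480603695/694743443107 - 73548*sqrt(11) ≈ -2.4393e+5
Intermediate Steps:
o = 36
B(l) = 36*sqrt(l)
Y = 1042480603695/694743443107 (Y = 2 + (2501301/(-1691291) + 2011690/2053885) = 2 + (2501301*(-1/1691291) + 2011690*(1/2053885)) = 2 + (-2501301/1691291 + 402338/410777) = 2 - 347006282519/694743443107 = 1042480603695/694743443107 ≈ 1.5005)
L = -73548*sqrt(11) ≈ -2.4393e+5
L + Y = -73548*sqrt(11) + 1042480603695/694743443107 = 1042480603695/694743443107 - 73548*sqrt(11)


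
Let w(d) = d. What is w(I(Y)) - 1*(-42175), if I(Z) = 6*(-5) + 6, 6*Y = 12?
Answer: 42151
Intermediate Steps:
Y = 2 (Y = (⅙)*12 = 2)
I(Z) = -24 (I(Z) = -30 + 6 = -24)
w(I(Y)) - 1*(-42175) = -24 - 1*(-42175) = -24 + 42175 = 42151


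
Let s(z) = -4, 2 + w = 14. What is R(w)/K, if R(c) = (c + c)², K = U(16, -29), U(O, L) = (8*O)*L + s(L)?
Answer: -144/929 ≈ -0.15501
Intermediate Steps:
w = 12 (w = -2 + 14 = 12)
U(O, L) = -4 + 8*L*O (U(O, L) = (8*O)*L - 4 = 8*L*O - 4 = -4 + 8*L*O)
K = -3716 (K = -4 + 8*(-29)*16 = -4 - 3712 = -3716)
R(c) = 4*c² (R(c) = (2*c)² = 4*c²)
R(w)/K = (4*12²)/(-3716) = (4*144)*(-1/3716) = 576*(-1/3716) = -144/929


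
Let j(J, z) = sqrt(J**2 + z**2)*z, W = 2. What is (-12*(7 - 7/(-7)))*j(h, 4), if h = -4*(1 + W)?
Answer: -1536*sqrt(10) ≈ -4857.3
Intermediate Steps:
h = -12 (h = -4*(1 + 2) = -4*3 = -12)
j(J, z) = z*sqrt(J**2 + z**2)
(-12*(7 - 7/(-7)))*j(h, 4) = (-12*(7 - 7/(-7)))*(4*sqrt((-12)**2 + 4**2)) = (-12*(7 - 7*(-1/7)))*(4*sqrt(144 + 16)) = (-12*(7 + 1))*(4*sqrt(160)) = (-12*8)*(4*(4*sqrt(10))) = -1536*sqrt(10)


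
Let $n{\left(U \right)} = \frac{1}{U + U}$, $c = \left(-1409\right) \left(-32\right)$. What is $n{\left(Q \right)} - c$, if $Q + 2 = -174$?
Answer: $- \frac{15870977}{352} \approx -45088.0$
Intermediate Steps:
$Q = -176$ ($Q = -2 - 174 = -176$)
$c = 45088$
$n{\left(U \right)} = \frac{1}{2 U}$
$n{\left(Q \right)} - c = \frac{1}{2 \left(-176\right)} - 45088 = \frac{1}{2} \left(- \frac{1}{176}\right) - 45088 = - \frac{1}{352} - 45088 = - \frac{15870977}{352}$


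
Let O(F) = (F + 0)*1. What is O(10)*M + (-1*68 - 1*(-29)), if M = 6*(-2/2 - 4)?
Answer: -339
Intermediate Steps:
O(F) = F (O(F) = F*1 = F)
M = -30 (M = 6*(-2*½ - 4) = 6*(-1 - 4) = 6*(-5) = -30)
O(10)*M + (-1*68 - 1*(-29)) = 10*(-30) + (-1*68 - 1*(-29)) = -300 + (-68 + 29) = -300 - 39 = -339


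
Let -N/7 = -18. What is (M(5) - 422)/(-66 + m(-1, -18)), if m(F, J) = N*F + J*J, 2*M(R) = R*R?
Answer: -273/88 ≈ -3.1023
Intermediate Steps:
M(R) = R²/2 (M(R) = (R*R)/2 = R²/2)
N = 126 (N = -7*(-18) = 126)
m(F, J) = J² + 126*F (m(F, J) = 126*F + J*J = 126*F + J² = J² + 126*F)
(M(5) - 422)/(-66 + m(-1, -18)) = ((½)*5² - 422)/(-66 + ((-18)² + 126*(-1))) = ((½)*25 - 422)/(-66 + (324 - 126)) = (25/2 - 422)/(-66 + 198) = -819/2/132 = -819/2*1/132 = -273/88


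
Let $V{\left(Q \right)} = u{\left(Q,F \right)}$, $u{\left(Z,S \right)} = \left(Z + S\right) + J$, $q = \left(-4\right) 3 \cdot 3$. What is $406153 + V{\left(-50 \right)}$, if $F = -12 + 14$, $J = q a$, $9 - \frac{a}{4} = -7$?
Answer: $403801$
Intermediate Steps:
$a = 64$ ($a = 36 - -28 = 36 + 28 = 64$)
$q = -36$ ($q = \left(-12\right) 3 = -36$)
$J = -2304$ ($J = \left(-36\right) 64 = -2304$)
$F = 2$
$u{\left(Z,S \right)} = -2304 + S + Z$ ($u{\left(Z,S \right)} = \left(Z + S\right) - 2304 = \left(S + Z\right) - 2304 = -2304 + S + Z$)
$V{\left(Q \right)} = -2302 + Q$ ($V{\left(Q \right)} = -2304 + 2 + Q = -2302 + Q$)
$406153 + V{\left(-50 \right)} = 406153 - 2352 = 403801$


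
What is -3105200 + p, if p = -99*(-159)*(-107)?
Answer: -4789487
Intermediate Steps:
p = -1684287 (p = 15741*(-107) = -1684287)
-3105200 + p = -3105200 - 1684287 = -4789487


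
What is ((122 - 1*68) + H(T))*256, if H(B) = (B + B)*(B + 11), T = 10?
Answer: 121344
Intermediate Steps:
H(B) = 2*B*(11 + B) (H(B) = (2*B)*(11 + B) = 2*B*(11 + B))
((122 - 1*68) + H(T))*256 = ((122 - 1*68) + 2*10*(11 + 10))*256 = ((122 - 68) + 2*10*21)*256 = (54 + 420)*256 = 474*256 = 121344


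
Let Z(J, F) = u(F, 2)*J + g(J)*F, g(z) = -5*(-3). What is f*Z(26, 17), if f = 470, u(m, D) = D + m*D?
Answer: 559770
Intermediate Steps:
u(m, D) = D + D*m
g(z) = 15
Z(J, F) = 15*F + J*(2 + 2*F) (Z(J, F) = (2*(1 + F))*J + 15*F = (2 + 2*F)*J + 15*F = J*(2 + 2*F) + 15*F = 15*F + J*(2 + 2*F))
f*Z(26, 17) = 470*(15*17 + 2*26*(1 + 17)) = 470*(255 + 2*26*18) = 470*(255 + 936) = 470*1191 = 559770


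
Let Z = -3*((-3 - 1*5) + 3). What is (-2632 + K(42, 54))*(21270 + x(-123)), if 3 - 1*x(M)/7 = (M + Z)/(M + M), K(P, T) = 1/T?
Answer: -41349718745/738 ≈ -5.6029e+7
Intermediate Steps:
Z = 15 (Z = -3*((-3 - 5) + 3) = -3*(-8 + 3) = -3*(-5) = 15)
x(M) = 21 - 7*(15 + M)/(2*M) (x(M) = 21 - 7*(M + 15)/(M + M) = 21 - 7*(15 + M)/(2*M))
(-2632 + K(42, 54))*(21270 + x(-123)) = (-2632 + 1/54)*(21270 + (35/2)*(-3 - 123)/(-123)) = (-2632 + 1/54)*(21270 + (35/2)*(-1/123)*(-126)) = -142127*(21270 + 735/41)/54 = -142127/54*872805/41 = -41349718745/738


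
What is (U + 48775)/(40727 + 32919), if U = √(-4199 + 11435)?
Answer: 48775/73646 + 3*√201/36823 ≈ 0.66344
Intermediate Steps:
U = 6*√201 (U = √7236 = 6*√201 ≈ 85.065)
(U + 48775)/(40727 + 32919) = (6*√201 + 48775)/(40727 + 32919) = (48775 + 6*√201)/73646 = (48775 + 6*√201)*(1/73646) = 48775/73646 + 3*√201/36823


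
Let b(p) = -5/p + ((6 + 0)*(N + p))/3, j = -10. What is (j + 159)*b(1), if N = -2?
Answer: -1043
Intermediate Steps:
b(p) = -4 - 5/p + 2*p (b(p) = -5/p + ((6 + 0)*(-2 + p))/3 = -5/p + (6*(-2 + p))*(1/3) = -5/p + (-12 + 6*p)*(1/3) = -5/p + (-4 + 2*p) = -4 - 5/p + 2*p)
(j + 159)*b(1) = (-10 + 159)*(-4 - 5/1 + 2*1) = 149*(-4 - 5*1 + 2) = 149*(-4 - 5 + 2) = 149*(-7) = -1043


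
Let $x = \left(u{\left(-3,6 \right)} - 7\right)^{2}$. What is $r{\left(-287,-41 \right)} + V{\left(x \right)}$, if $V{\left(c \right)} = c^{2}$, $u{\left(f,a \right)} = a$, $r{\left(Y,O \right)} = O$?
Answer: $-40$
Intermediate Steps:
$x = 1$ ($x = \left(6 - 7\right)^{2} = \left(-1\right)^{2} = 1$)
$r{\left(-287,-41 \right)} + V{\left(x \right)} = -41 + 1^{2} = -41 + 1 = -40$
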